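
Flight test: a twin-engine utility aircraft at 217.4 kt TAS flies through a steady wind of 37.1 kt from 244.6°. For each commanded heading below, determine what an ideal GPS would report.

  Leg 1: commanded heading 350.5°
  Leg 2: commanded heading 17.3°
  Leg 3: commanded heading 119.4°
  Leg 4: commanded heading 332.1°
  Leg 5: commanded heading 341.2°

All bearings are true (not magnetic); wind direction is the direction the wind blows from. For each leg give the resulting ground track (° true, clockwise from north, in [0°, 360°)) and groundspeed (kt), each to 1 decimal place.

Leg 1: track=359.4°, groundspeed=230.3 kt
Leg 2: track=23.7°, groundspeed=244.1 kt
Leg 3: track=112.2°, groundspeed=240.7 kt
Leg 4: track=341.8°, groundspeed=218.9 kt
Leg 5: track=350.6°, groundspeed=224.7 kt

Leg 1: heading 350.5°; drift +8.9° → track 359.4°, groundspeed 230.3 kt
Leg 2: heading 17.3°; drift +6.4° → track 23.7°, groundspeed 244.1 kt
Leg 3: heading 119.4°; drift -7.2° → track 112.2°, groundspeed 240.7 kt
Leg 4: heading 332.1°; drift +9.7° → track 341.8°, groundspeed 218.9 kt
Leg 5: heading 341.2°; drift +9.4° → track 350.6°, groundspeed 224.7 kt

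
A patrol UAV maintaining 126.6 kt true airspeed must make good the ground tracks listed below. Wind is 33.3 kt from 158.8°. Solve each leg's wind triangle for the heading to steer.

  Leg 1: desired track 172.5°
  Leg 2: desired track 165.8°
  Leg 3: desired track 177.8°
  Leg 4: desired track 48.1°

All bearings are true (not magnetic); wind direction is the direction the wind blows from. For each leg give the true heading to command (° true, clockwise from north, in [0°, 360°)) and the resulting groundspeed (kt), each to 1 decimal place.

Leg 1: heading=168.9°, groundspeed=94.0 kt
Leg 2: heading=164.0°, groundspeed=93.5 kt
Leg 3: heading=172.9°, groundspeed=94.6 kt
Leg 4: heading=62.3°, groundspeed=134.5 kt

Leg 1: desired track 172.5°; wind correction -3.6° → command heading 168.9°, groundspeed 94.0 kt
Leg 2: desired track 165.8°; wind correction -1.8° → command heading 164.0°, groundspeed 93.5 kt
Leg 3: desired track 177.8°; wind correction -4.9° → command heading 172.9°, groundspeed 94.6 kt
Leg 4: desired track 48.1°; wind correction +14.2° → command heading 62.3°, groundspeed 134.5 kt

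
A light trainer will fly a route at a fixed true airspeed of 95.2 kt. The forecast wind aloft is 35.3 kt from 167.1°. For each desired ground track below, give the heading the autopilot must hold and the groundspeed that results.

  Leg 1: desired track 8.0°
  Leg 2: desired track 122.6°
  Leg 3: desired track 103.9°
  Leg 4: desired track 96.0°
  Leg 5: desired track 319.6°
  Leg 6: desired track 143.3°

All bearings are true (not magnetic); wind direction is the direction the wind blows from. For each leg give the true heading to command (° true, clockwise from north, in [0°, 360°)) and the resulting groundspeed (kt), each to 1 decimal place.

Leg 1: heading=15.6°, groundspeed=127.3 kt
Leg 2: heading=137.7°, groundspeed=66.8 kt
Leg 3: heading=123.2°, groundspeed=73.9 kt
Leg 4: heading=116.5°, groundspeed=77.7 kt
Leg 5: heading=309.7°, groundspeed=125.1 kt
Leg 6: heading=151.9°, groundspeed=61.8 kt

Leg 1: desired track 8.0°; wind correction +7.6° → command heading 15.6°, groundspeed 127.3 kt
Leg 2: desired track 122.6°; wind correction +15.1° → command heading 137.7°, groundspeed 66.8 kt
Leg 3: desired track 103.9°; wind correction +19.3° → command heading 123.2°, groundspeed 73.9 kt
Leg 4: desired track 96.0°; wind correction +20.5° → command heading 116.5°, groundspeed 77.7 kt
Leg 5: desired track 319.6°; wind correction -9.9° → command heading 309.7°, groundspeed 125.1 kt
Leg 6: desired track 143.3°; wind correction +8.6° → command heading 151.9°, groundspeed 61.8 kt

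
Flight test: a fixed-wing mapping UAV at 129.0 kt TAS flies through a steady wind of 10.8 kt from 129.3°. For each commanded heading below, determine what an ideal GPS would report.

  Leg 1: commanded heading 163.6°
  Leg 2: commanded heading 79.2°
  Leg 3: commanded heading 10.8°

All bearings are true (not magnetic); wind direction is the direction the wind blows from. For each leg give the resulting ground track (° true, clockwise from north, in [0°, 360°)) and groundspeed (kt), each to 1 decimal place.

Leg 1: track=166.5°, groundspeed=120.2 kt
Leg 2: track=75.3°, groundspeed=122.4 kt
Leg 3: track=6.8°, groundspeed=134.5 kt

Leg 1: heading 163.6°; drift +2.9° → track 166.5°, groundspeed 120.2 kt
Leg 2: heading 79.2°; drift -3.9° → track 75.3°, groundspeed 122.4 kt
Leg 3: heading 10.8°; drift -4.0° → track 6.8°, groundspeed 134.5 kt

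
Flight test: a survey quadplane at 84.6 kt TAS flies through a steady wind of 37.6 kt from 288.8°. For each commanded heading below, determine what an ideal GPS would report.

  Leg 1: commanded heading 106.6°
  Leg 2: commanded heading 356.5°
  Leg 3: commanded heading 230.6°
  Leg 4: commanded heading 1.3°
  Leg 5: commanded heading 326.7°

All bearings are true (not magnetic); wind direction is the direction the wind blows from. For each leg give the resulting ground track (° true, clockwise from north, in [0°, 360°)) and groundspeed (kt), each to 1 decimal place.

Leg 1: heading 106.6°; drift +0.7° → track 107.3°, groundspeed 122.2 kt
Leg 2: heading 356.5°; drift +26.3° → track 22.8°, groundspeed 78.5 kt
Leg 3: heading 230.6°; drift -26.3° → track 204.3°, groundspeed 72.2 kt
Leg 4: heading 1.3°; drift +26.1° → track 27.4°, groundspeed 81.6 kt
Leg 5: heading 326.7°; drift +22.8° → track 349.5°, groundspeed 59.6 kt

Leg 1: track=107.3°, groundspeed=122.2 kt
Leg 2: track=22.8°, groundspeed=78.5 kt
Leg 3: track=204.3°, groundspeed=72.2 kt
Leg 4: track=27.4°, groundspeed=81.6 kt
Leg 5: track=349.5°, groundspeed=59.6 kt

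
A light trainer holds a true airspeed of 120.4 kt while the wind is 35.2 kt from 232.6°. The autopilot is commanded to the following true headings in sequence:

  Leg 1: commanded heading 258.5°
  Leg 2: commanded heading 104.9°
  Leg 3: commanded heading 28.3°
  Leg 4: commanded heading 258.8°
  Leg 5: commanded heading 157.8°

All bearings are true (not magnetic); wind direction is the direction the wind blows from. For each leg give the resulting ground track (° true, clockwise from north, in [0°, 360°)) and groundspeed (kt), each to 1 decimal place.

Leg 1: heading 258.5°; drift +9.8° → track 268.3°, groundspeed 90.1 kt
Leg 2: heading 104.9°; drift -11.1° → track 93.8°, groundspeed 144.6 kt
Leg 3: heading 28.3°; drift +5.4° → track 33.7°, groundspeed 153.2 kt
Leg 4: heading 258.8°; drift +9.9° → track 268.7°, groundspeed 90.2 kt
Leg 5: heading 157.8°; drift -17.0° → track 140.8°, groundspeed 116.2 kt

Leg 1: track=268.3°, groundspeed=90.1 kt
Leg 2: track=93.8°, groundspeed=144.6 kt
Leg 3: track=33.7°, groundspeed=153.2 kt
Leg 4: track=268.7°, groundspeed=90.2 kt
Leg 5: track=140.8°, groundspeed=116.2 kt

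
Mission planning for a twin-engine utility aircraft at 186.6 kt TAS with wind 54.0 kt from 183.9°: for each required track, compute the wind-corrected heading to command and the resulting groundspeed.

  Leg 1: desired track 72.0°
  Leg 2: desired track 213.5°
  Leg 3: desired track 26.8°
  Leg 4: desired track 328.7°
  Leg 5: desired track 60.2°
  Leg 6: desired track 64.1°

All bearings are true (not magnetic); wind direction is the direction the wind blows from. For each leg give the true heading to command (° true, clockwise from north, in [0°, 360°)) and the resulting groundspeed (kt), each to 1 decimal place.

Leg 1: heading=87.6°, groundspeed=199.9 kt
Leg 2: heading=205.3°, groundspeed=137.7 kt
Leg 3: heading=33.3°, groundspeed=235.2 kt
Leg 4: heading=319.1°, groundspeed=228.1 kt
Leg 5: heading=74.1°, groundspeed=211.1 kt
Leg 6: heading=78.6°, groundspeed=207.5 kt

Leg 1: desired track 72.0°; wind correction +15.6° → command heading 87.6°, groundspeed 199.9 kt
Leg 2: desired track 213.5°; wind correction -8.2° → command heading 205.3°, groundspeed 137.7 kt
Leg 3: desired track 26.8°; wind correction +6.5° → command heading 33.3°, groundspeed 235.2 kt
Leg 4: desired track 328.7°; wind correction -9.6° → command heading 319.1°, groundspeed 228.1 kt
Leg 5: desired track 60.2°; wind correction +13.9° → command heading 74.1°, groundspeed 211.1 kt
Leg 6: desired track 64.1°; wind correction +14.5° → command heading 78.6°, groundspeed 207.5 kt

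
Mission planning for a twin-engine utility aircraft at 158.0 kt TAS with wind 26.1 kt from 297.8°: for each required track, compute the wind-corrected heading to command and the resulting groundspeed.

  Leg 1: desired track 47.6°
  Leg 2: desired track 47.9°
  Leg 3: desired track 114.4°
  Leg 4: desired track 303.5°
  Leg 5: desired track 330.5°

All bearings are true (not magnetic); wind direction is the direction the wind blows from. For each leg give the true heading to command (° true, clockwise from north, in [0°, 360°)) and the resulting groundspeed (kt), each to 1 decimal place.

Leg 1: desired track 47.6°; wind correction -8.9° → command heading 38.7°, groundspeed 164.9 kt
Leg 2: desired track 47.9°; wind correction -8.9° → command heading 39.0°, groundspeed 165.1 kt
Leg 3: desired track 114.4°; wind correction -0.6° → command heading 113.8°, groundspeed 184.0 kt
Leg 4: desired track 303.5°; wind correction -0.9° → command heading 302.6°, groundspeed 132.0 kt
Leg 5: desired track 330.5°; wind correction -5.1° → command heading 325.4°, groundspeed 135.4 kt

Leg 1: heading=38.7°, groundspeed=164.9 kt
Leg 2: heading=39.0°, groundspeed=165.1 kt
Leg 3: heading=113.8°, groundspeed=184.0 kt
Leg 4: heading=302.6°, groundspeed=132.0 kt
Leg 5: heading=325.4°, groundspeed=135.4 kt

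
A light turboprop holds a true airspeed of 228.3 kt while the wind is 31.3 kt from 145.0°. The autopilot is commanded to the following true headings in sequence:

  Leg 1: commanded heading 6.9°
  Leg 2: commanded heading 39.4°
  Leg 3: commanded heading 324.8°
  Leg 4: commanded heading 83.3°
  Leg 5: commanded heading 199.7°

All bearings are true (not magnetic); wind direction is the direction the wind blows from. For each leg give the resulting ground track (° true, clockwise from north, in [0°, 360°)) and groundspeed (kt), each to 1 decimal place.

Leg 1: track=2.2°, groundspeed=252.5 kt
Leg 2: track=32.1°, groundspeed=238.6 kt
Leg 3: track=324.8°, groundspeed=259.6 kt
Leg 4: track=75.9°, groundspeed=215.2 kt
Leg 5: track=206.6°, groundspeed=211.8 kt

Leg 1: heading 6.9°; drift -4.7° → track 2.2°, groundspeed 252.5 kt
Leg 2: heading 39.4°; drift -7.3° → track 32.1°, groundspeed 238.6 kt
Leg 3: heading 324.8°; drift +0.0° → track 324.8°, groundspeed 259.6 kt
Leg 4: heading 83.3°; drift -7.4° → track 75.9°, groundspeed 215.2 kt
Leg 5: heading 199.7°; drift +6.9° → track 206.6°, groundspeed 211.8 kt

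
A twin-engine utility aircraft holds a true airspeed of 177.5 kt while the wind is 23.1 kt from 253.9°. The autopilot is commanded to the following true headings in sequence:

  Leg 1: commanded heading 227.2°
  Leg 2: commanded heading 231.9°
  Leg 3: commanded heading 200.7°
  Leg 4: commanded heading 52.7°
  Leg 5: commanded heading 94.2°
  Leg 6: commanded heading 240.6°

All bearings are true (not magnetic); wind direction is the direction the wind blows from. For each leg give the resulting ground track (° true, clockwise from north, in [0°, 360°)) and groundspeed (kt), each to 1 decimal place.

Leg 1: track=223.4°, groundspeed=157.2 kt
Leg 2: track=228.7°, groundspeed=156.3 kt
Leg 3: track=194.3°, groundspeed=164.7 kt
Leg 4: track=55.1°, groundspeed=199.2 kt
Leg 5: track=91.9°, groundspeed=199.3 kt
Leg 6: track=238.6°, groundspeed=155.1 kt

Leg 1: heading 227.2°; drift -3.8° → track 223.4°, groundspeed 157.2 kt
Leg 2: heading 231.9°; drift -3.2° → track 228.7°, groundspeed 156.3 kt
Leg 3: heading 200.7°; drift -6.4° → track 194.3°, groundspeed 164.7 kt
Leg 4: heading 52.7°; drift +2.4° → track 55.1°, groundspeed 199.2 kt
Leg 5: heading 94.2°; drift -2.3° → track 91.9°, groundspeed 199.3 kt
Leg 6: heading 240.6°; drift -2.0° → track 238.6°, groundspeed 155.1 kt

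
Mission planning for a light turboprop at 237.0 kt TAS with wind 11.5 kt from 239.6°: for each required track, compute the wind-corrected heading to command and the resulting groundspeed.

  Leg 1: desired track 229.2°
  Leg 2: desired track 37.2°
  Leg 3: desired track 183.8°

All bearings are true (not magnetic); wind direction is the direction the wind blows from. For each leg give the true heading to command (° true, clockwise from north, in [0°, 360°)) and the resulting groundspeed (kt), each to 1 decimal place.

Leg 1: heading=229.7°, groundspeed=225.7 kt
Leg 2: heading=36.1°, groundspeed=247.6 kt
Leg 3: heading=186.1°, groundspeed=230.3 kt

Leg 1: desired track 229.2°; wind correction +0.5° → command heading 229.7°, groundspeed 225.7 kt
Leg 2: desired track 37.2°; wind correction -1.1° → command heading 36.1°, groundspeed 247.6 kt
Leg 3: desired track 183.8°; wind correction +2.3° → command heading 186.1°, groundspeed 230.3 kt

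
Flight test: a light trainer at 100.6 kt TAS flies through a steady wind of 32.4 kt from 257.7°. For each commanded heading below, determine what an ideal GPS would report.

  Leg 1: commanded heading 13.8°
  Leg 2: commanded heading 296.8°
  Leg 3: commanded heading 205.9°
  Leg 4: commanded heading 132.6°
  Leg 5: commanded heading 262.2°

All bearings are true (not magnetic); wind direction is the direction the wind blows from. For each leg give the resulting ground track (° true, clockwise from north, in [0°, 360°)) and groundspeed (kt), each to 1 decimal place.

Leg 1: heading 13.8°; drift +14.2° → track 28.0°, groundspeed 118.5 kt
Leg 2: heading 296.8°; drift +15.2° → track 312.0°, groundspeed 78.2 kt
Leg 3: heading 205.9°; drift -17.5° → track 188.4°, groundspeed 84.5 kt
Leg 4: heading 132.6°; drift -12.5° → track 120.1°, groundspeed 122.1 kt
Leg 5: heading 262.2°; drift +2.1° → track 264.3°, groundspeed 68.3 kt

Leg 1: track=28.0°, groundspeed=118.5 kt
Leg 2: track=312.0°, groundspeed=78.2 kt
Leg 3: track=188.4°, groundspeed=84.5 kt
Leg 4: track=120.1°, groundspeed=122.1 kt
Leg 5: track=264.3°, groundspeed=68.3 kt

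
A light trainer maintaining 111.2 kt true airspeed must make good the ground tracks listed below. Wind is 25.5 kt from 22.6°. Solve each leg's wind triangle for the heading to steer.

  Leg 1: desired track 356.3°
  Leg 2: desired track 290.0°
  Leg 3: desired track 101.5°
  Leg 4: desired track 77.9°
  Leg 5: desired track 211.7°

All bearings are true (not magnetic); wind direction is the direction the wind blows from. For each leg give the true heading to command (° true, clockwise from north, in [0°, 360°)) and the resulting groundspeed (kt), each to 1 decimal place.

Leg 1: heading=2.1°, groundspeed=87.8 kt
Leg 2: heading=303.2°, groundspeed=109.4 kt
Leg 3: heading=88.5°, groundspeed=103.4 kt
Leg 4: heading=67.0°, groundspeed=94.7 kt
Leg 5: heading=213.8°, groundspeed=136.3 kt

Leg 1: desired track 356.3°; wind correction +5.8° → command heading 2.1°, groundspeed 87.8 kt
Leg 2: desired track 290.0°; wind correction +13.2° → command heading 303.2°, groundspeed 109.4 kt
Leg 3: desired track 101.5°; wind correction -13.0° → command heading 88.5°, groundspeed 103.4 kt
Leg 4: desired track 77.9°; wind correction -10.9° → command heading 67.0°, groundspeed 94.7 kt
Leg 5: desired track 211.7°; wind correction +2.1° → command heading 213.8°, groundspeed 136.3 kt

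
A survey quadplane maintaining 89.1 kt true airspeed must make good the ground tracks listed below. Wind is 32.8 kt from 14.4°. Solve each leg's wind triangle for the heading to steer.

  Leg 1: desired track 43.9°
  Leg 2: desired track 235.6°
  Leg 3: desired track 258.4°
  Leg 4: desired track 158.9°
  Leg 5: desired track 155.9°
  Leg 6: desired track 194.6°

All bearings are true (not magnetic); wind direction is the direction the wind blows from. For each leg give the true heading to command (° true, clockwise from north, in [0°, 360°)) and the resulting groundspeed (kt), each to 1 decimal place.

Leg 1: desired track 43.9°; wind correction -10.4° → command heading 33.5°, groundspeed 59.1 kt
Leg 2: desired track 235.6°; wind correction +14.0° → command heading 249.6°, groundspeed 111.1 kt
Leg 3: desired track 258.4°; wind correction +19.3° → command heading 277.7°, groundspeed 98.5 kt
Leg 4: desired track 158.9°; wind correction -12.3° → command heading 146.6°, groundspeed 113.7 kt
Leg 5: desired track 155.9°; wind correction -13.2° → command heading 142.7°, groundspeed 112.4 kt
Leg 6: desired track 194.6°; wind correction +0.1° → command heading 194.7°, groundspeed 121.9 kt

Leg 1: heading=33.5°, groundspeed=59.1 kt
Leg 2: heading=249.6°, groundspeed=111.1 kt
Leg 3: heading=277.7°, groundspeed=98.5 kt
Leg 4: heading=146.6°, groundspeed=113.7 kt
Leg 5: heading=142.7°, groundspeed=112.4 kt
Leg 6: heading=194.7°, groundspeed=121.9 kt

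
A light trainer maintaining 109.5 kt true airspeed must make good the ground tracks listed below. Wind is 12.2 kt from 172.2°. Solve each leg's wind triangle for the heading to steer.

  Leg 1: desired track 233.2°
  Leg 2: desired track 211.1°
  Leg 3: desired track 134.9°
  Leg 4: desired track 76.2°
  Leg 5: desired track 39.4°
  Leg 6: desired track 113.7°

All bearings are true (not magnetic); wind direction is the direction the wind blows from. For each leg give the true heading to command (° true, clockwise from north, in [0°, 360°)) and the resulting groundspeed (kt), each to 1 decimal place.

Leg 1: desired track 233.2°; wind correction -5.6° → command heading 227.6°, groundspeed 103.1 kt
Leg 2: desired track 211.1°; wind correction -4.0° → command heading 207.1°, groundspeed 99.7 kt
Leg 3: desired track 134.9°; wind correction +3.9° → command heading 138.8°, groundspeed 99.5 kt
Leg 4: desired track 76.2°; wind correction +6.4° → command heading 82.6°, groundspeed 110.1 kt
Leg 5: desired track 39.4°; wind correction +4.7° → command heading 44.1°, groundspeed 117.4 kt
Leg 6: desired track 113.7°; wind correction +5.5° → command heading 119.2°, groundspeed 102.6 kt

Leg 1: heading=227.6°, groundspeed=103.1 kt
Leg 2: heading=207.1°, groundspeed=99.7 kt
Leg 3: heading=138.8°, groundspeed=99.5 kt
Leg 4: heading=82.6°, groundspeed=110.1 kt
Leg 5: heading=44.1°, groundspeed=117.4 kt
Leg 6: heading=119.2°, groundspeed=102.6 kt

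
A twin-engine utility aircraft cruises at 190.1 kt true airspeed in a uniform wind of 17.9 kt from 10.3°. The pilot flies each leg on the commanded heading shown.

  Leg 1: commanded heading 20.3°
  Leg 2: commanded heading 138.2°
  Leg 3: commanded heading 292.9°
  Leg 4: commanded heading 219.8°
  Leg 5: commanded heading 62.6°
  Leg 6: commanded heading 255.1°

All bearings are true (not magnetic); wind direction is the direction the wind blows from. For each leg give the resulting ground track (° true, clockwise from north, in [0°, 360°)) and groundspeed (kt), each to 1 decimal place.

Leg 1: heading 20.3°; drift +1.0° → track 21.3°, groundspeed 172.5 kt
Leg 2: heading 138.2°; drift +4.0° → track 142.2°, groundspeed 201.6 kt
Leg 3: heading 292.9°; drift -5.4° → track 287.5°, groundspeed 187.0 kt
Leg 4: heading 219.8°; drift -2.5° → track 217.3°, groundspeed 205.9 kt
Leg 5: heading 62.6°; drift +4.5° → track 67.1°, groundspeed 179.7 kt
Leg 6: heading 255.1°; drift -4.7° → track 250.4°, groundspeed 198.4 kt

Leg 1: track=21.3°, groundspeed=172.5 kt
Leg 2: track=142.2°, groundspeed=201.6 kt
Leg 3: track=287.5°, groundspeed=187.0 kt
Leg 4: track=217.3°, groundspeed=205.9 kt
Leg 5: track=67.1°, groundspeed=179.7 kt
Leg 6: track=250.4°, groundspeed=198.4 kt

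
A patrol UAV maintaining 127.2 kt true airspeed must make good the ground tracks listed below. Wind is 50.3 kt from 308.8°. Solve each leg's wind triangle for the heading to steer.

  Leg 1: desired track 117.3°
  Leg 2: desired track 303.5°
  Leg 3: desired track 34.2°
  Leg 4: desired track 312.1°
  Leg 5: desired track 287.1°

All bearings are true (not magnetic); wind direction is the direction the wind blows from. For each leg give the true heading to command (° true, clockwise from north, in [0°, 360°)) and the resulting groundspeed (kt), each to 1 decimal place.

Leg 1: desired track 117.3°; wind correction -4.5° → command heading 112.8°, groundspeed 176.1 kt
Leg 2: desired track 303.5°; wind correction +2.1° → command heading 305.6°, groundspeed 77.0 kt
Leg 3: desired track 34.2°; wind correction -23.2° → command heading 11.0°, groundspeed 112.9 kt
Leg 4: desired track 312.1°; wind correction -1.3° → command heading 310.8°, groundspeed 77.0 kt
Leg 5: desired track 287.1°; wind correction +8.4° → command heading 295.5°, groundspeed 79.1 kt

Leg 1: heading=112.8°, groundspeed=176.1 kt
Leg 2: heading=305.6°, groundspeed=77.0 kt
Leg 3: heading=11.0°, groundspeed=112.9 kt
Leg 4: heading=310.8°, groundspeed=77.0 kt
Leg 5: heading=295.5°, groundspeed=79.1 kt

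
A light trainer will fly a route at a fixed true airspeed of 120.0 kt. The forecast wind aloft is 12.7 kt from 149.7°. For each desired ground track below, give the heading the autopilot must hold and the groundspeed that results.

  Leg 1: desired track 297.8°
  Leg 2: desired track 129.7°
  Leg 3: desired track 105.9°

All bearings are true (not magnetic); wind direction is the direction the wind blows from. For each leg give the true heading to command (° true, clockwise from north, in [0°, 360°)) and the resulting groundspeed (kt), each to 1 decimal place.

Leg 1: desired track 297.8°; wind correction -3.2° → command heading 294.6°, groundspeed 130.6 kt
Leg 2: desired track 129.7°; wind correction +2.1° → command heading 131.8°, groundspeed 108.0 kt
Leg 3: desired track 105.9°; wind correction +4.2° → command heading 110.1°, groundspeed 110.5 kt

Leg 1: heading=294.6°, groundspeed=130.6 kt
Leg 2: heading=131.8°, groundspeed=108.0 kt
Leg 3: heading=110.1°, groundspeed=110.5 kt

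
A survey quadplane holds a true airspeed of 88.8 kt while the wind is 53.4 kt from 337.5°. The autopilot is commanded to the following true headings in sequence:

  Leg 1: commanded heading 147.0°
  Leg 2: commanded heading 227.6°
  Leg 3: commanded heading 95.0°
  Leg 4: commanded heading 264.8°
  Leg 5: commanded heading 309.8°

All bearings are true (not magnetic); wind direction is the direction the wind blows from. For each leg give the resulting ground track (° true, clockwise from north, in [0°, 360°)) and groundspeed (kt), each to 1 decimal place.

Leg 1: heading 147.0°; drift +3.9° → track 150.9°, groundspeed 141.6 kt
Leg 2: heading 227.6°; drift -25.1° → track 202.5°, groundspeed 118.2 kt
Leg 3: heading 95.0°; drift +22.7° → track 117.7°, groundspeed 122.9 kt
Leg 4: heading 264.8°; drift -35.0° → track 229.8°, groundspeed 89.0 kt
Leg 5: heading 309.8°; drift -30.9° → track 278.9°, groundspeed 48.4 kt

Leg 1: track=150.9°, groundspeed=141.6 kt
Leg 2: track=202.5°, groundspeed=118.2 kt
Leg 3: track=117.7°, groundspeed=122.9 kt
Leg 4: track=229.8°, groundspeed=89.0 kt
Leg 5: track=278.9°, groundspeed=48.4 kt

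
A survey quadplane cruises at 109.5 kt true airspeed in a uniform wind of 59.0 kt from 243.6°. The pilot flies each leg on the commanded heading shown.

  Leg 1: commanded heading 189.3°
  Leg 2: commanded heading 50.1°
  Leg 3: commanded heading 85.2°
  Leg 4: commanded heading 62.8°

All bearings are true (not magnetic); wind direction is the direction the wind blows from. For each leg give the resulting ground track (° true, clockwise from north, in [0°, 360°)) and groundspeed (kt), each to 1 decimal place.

Leg 1: track=156.8°, groundspeed=89.1 kt
Leg 2: track=54.8°, groundspeed=167.4 kt
Leg 3: track=77.7°, groundspeed=165.8 kt
Leg 4: track=63.1°, groundspeed=168.5 kt

Leg 1: heading 189.3°; drift -32.5° → track 156.8°, groundspeed 89.1 kt
Leg 2: heading 50.1°; drift +4.7° → track 54.8°, groundspeed 167.4 kt
Leg 3: heading 85.2°; drift -7.5° → track 77.7°, groundspeed 165.8 kt
Leg 4: heading 62.8°; drift +0.3° → track 63.1°, groundspeed 168.5 kt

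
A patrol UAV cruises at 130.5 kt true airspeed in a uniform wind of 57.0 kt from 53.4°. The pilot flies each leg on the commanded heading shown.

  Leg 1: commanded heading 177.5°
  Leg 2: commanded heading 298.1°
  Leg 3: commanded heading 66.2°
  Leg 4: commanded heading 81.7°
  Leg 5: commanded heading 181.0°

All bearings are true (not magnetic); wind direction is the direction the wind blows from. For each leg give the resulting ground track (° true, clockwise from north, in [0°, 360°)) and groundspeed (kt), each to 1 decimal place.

Leg 1: track=193.7°, groundspeed=169.2 kt
Leg 2: track=279.7°, groundspeed=163.2 kt
Leg 3: track=75.8°, groundspeed=76.0 kt
Leg 4: track=100.3°, groundspeed=84.7 kt
Leg 5: track=196.3°, groundspeed=171.3 kt

Leg 1: heading 177.5°; drift +16.2° → track 193.7°, groundspeed 169.2 kt
Leg 2: heading 298.1°; drift -18.4° → track 279.7°, groundspeed 163.2 kt
Leg 3: heading 66.2°; drift +9.6° → track 75.8°, groundspeed 76.0 kt
Leg 4: heading 81.7°; drift +18.6° → track 100.3°, groundspeed 84.7 kt
Leg 5: heading 181.0°; drift +15.3° → track 196.3°, groundspeed 171.3 kt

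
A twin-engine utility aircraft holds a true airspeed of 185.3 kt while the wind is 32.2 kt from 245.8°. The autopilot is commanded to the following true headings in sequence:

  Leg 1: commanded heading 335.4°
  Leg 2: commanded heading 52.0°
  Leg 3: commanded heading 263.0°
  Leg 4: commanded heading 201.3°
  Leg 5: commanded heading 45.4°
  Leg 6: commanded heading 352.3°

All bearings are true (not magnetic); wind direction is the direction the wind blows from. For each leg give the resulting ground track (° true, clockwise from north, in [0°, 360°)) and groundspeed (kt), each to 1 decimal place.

Leg 1: heading 335.4°; drift +9.9° → track 345.3°, groundspeed 187.9 kt
Leg 2: heading 52.0°; drift +2.0° → track 54.0°, groundspeed 216.7 kt
Leg 3: heading 263.0°; drift +3.5° → track 266.5°, groundspeed 154.8 kt
Leg 4: heading 201.3°; drift -7.9° → track 193.4°, groundspeed 163.9 kt
Leg 5: heading 45.4°; drift +3.0° → track 48.4°, groundspeed 215.8 kt
Leg 6: heading 352.3°; drift +9.0° → track 1.3°, groundspeed 196.9 kt

Leg 1: track=345.3°, groundspeed=187.9 kt
Leg 2: track=54.0°, groundspeed=216.7 kt
Leg 3: track=266.5°, groundspeed=154.8 kt
Leg 4: track=193.4°, groundspeed=163.9 kt
Leg 5: track=48.4°, groundspeed=215.8 kt
Leg 6: track=1.3°, groundspeed=196.9 kt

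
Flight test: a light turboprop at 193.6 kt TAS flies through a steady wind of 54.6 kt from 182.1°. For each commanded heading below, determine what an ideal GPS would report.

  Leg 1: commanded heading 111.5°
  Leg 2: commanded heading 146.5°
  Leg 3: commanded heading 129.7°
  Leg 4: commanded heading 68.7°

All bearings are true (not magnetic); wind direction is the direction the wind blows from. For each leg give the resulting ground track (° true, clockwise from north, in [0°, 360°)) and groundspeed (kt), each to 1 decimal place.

Leg 1: track=95.1°, groundspeed=182.9 kt
Leg 2: track=134.5°, groundspeed=152.6 kt
Leg 3: track=114.6°, groundspeed=166.0 kt
Leg 4: track=55.6°, groundspeed=221.0 kt

Leg 1: heading 111.5°; drift -16.4° → track 95.1°, groundspeed 182.9 kt
Leg 2: heading 146.5°; drift -12.0° → track 134.5°, groundspeed 152.6 kt
Leg 3: heading 129.7°; drift -15.1° → track 114.6°, groundspeed 166.0 kt
Leg 4: heading 68.7°; drift -13.1° → track 55.6°, groundspeed 221.0 kt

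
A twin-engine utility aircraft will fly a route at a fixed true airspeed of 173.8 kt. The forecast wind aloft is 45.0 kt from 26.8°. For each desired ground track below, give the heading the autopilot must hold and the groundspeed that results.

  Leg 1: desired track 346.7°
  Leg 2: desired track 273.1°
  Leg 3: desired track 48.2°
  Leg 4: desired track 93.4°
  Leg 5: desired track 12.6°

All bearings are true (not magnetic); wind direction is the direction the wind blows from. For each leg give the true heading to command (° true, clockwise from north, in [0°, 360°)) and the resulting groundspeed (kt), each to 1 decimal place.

Leg 1: heading=356.3°, groundspeed=136.9 kt
Leg 2: heading=286.8°, groundspeed=186.9 kt
Leg 3: heading=42.8°, groundspeed=131.1 kt
Leg 4: heading=79.7°, groundspeed=151.0 kt
Leg 5: heading=16.2°, groundspeed=129.8 kt

Leg 1: desired track 346.7°; wind correction +9.6° → command heading 356.3°, groundspeed 136.9 kt
Leg 2: desired track 273.1°; wind correction +13.7° → command heading 286.8°, groundspeed 186.9 kt
Leg 3: desired track 48.2°; wind correction -5.4° → command heading 42.8°, groundspeed 131.1 kt
Leg 4: desired track 93.4°; wind correction -13.7° → command heading 79.7°, groundspeed 151.0 kt
Leg 5: desired track 12.6°; wind correction +3.6° → command heading 16.2°, groundspeed 129.8 kt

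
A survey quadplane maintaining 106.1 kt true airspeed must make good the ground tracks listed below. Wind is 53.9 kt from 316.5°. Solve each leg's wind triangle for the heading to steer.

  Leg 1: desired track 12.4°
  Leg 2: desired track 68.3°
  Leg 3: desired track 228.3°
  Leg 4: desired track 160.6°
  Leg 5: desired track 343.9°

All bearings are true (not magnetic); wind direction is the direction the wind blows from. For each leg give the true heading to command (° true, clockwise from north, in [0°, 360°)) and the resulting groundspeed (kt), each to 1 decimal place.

Leg 1: desired track 12.4°; wind correction -24.9° → command heading 347.5°, groundspeed 66.0 kt
Leg 2: desired track 68.3°; wind correction -28.1° → command heading 40.2°, groundspeed 113.6 kt
Leg 3: desired track 228.3°; wind correction +30.5° → command heading 258.8°, groundspeed 89.7 kt
Leg 4: desired track 160.6°; wind correction +12.0° → command heading 172.6°, groundspeed 153.0 kt
Leg 5: desired track 343.9°; wind correction -13.5° → command heading 330.4°, groundspeed 55.3 kt

Leg 1: heading=347.5°, groundspeed=66.0 kt
Leg 2: heading=40.2°, groundspeed=113.6 kt
Leg 3: heading=258.8°, groundspeed=89.7 kt
Leg 4: heading=172.6°, groundspeed=153.0 kt
Leg 5: heading=330.4°, groundspeed=55.3 kt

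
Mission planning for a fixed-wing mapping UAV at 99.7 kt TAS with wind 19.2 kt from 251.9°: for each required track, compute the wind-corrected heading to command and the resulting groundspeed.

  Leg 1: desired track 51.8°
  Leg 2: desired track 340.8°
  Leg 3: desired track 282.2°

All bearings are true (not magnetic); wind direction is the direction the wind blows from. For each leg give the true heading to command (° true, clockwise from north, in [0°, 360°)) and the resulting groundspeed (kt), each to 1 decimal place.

Leg 1: desired track 51.8°; wind correction -3.8° → command heading 48.0°, groundspeed 117.5 kt
Leg 2: desired track 340.8°; wind correction -11.1° → command heading 329.7°, groundspeed 97.5 kt
Leg 3: desired track 282.2°; wind correction -5.6° → command heading 276.6°, groundspeed 82.7 kt

Leg 1: heading=48.0°, groundspeed=117.5 kt
Leg 2: heading=329.7°, groundspeed=97.5 kt
Leg 3: heading=276.6°, groundspeed=82.7 kt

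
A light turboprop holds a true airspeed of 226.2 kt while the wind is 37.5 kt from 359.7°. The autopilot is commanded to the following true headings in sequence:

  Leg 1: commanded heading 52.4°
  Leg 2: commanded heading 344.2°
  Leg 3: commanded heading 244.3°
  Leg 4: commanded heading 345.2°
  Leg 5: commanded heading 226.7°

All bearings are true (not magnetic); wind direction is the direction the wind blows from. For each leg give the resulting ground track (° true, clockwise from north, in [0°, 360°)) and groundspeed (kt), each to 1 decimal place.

Leg 1: heading 52.4°; drift +8.3° → track 60.7°, groundspeed 205.7 kt
Leg 2: heading 344.2°; drift -3.0° → track 341.2°, groundspeed 190.3 kt
Leg 3: heading 244.3°; drift -8.0° → track 236.3°, groundspeed 244.6 kt
Leg 4: heading 345.2°; drift -2.8° → track 342.4°, groundspeed 190.1 kt
Leg 5: heading 226.7°; drift -6.2° → track 220.5°, groundspeed 253.3 kt

Leg 1: track=60.7°, groundspeed=205.7 kt
Leg 2: track=341.2°, groundspeed=190.3 kt
Leg 3: track=236.3°, groundspeed=244.6 kt
Leg 4: track=342.4°, groundspeed=190.1 kt
Leg 5: track=220.5°, groundspeed=253.3 kt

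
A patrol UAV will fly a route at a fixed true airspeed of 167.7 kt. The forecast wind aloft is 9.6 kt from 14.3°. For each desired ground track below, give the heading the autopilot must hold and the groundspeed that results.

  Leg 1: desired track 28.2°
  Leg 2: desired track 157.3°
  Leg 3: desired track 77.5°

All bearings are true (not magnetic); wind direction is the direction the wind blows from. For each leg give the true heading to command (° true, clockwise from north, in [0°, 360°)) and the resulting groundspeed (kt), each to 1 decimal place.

Leg 1: desired track 28.2°; wind correction -0.8° → command heading 27.4°, groundspeed 158.4 kt
Leg 2: desired track 157.3°; wind correction -2.0° → command heading 155.3°, groundspeed 175.3 kt
Leg 3: desired track 77.5°; wind correction -2.9° → command heading 74.6°, groundspeed 163.2 kt

Leg 1: heading=27.4°, groundspeed=158.4 kt
Leg 2: heading=155.3°, groundspeed=175.3 kt
Leg 3: heading=74.6°, groundspeed=163.2 kt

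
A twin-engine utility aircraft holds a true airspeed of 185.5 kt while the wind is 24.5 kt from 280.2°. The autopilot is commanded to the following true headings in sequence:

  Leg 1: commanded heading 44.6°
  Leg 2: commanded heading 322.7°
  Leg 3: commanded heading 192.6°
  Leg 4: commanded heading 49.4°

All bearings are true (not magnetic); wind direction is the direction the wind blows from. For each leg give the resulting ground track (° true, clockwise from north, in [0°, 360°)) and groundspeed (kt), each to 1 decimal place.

Leg 1: track=50.4°, groundspeed=200.4 kt
Leg 2: track=328.3°, groundspeed=168.3 kt
Leg 3: track=185.0°, groundspeed=186.1 kt
Leg 4: track=54.8°, groundspeed=201.9 kt

Leg 1: heading 44.6°; drift +5.8° → track 50.4°, groundspeed 200.4 kt
Leg 2: heading 322.7°; drift +5.6° → track 328.3°, groundspeed 168.3 kt
Leg 3: heading 192.6°; drift -7.6° → track 185.0°, groundspeed 186.1 kt
Leg 4: heading 49.4°; drift +5.4° → track 54.8°, groundspeed 201.9 kt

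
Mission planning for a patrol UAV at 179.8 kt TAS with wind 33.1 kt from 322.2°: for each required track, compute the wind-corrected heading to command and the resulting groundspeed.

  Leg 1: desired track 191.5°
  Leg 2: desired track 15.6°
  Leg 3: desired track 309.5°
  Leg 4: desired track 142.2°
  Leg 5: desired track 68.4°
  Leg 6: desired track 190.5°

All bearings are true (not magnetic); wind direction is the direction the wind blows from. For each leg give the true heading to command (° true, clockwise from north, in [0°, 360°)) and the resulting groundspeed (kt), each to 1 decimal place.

Leg 1: heading=199.5°, groundspeed=199.6 kt
Leg 2: heading=7.1°, groundspeed=158.1 kt
Leg 3: heading=311.8°, groundspeed=147.4 kt
Leg 4: heading=142.2°, groundspeed=212.9 kt
Leg 5: heading=58.2°, groundspeed=186.2 kt
Leg 6: heading=198.4°, groundspeed=200.1 kt

Leg 1: desired track 191.5°; wind correction +8.0° → command heading 199.5°, groundspeed 199.6 kt
Leg 2: desired track 15.6°; wind correction -8.5° → command heading 7.1°, groundspeed 158.1 kt
Leg 3: desired track 309.5°; wind correction +2.3° → command heading 311.8°, groundspeed 147.4 kt
Leg 4: desired track 142.2°; wind correction +0.0° → command heading 142.2°, groundspeed 212.9 kt
Leg 5: desired track 68.4°; wind correction -10.2° → command heading 58.2°, groundspeed 186.2 kt
Leg 6: desired track 190.5°; wind correction +7.9° → command heading 198.4°, groundspeed 200.1 kt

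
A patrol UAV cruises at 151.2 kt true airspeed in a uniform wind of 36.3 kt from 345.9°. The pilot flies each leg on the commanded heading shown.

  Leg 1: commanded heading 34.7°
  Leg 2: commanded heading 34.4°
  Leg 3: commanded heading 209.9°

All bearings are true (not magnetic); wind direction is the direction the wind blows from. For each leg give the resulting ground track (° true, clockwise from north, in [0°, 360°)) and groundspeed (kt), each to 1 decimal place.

Leg 1: track=46.8°, groundspeed=130.2 kt
Leg 2: track=46.5°, groundspeed=130.0 kt
Leg 3: track=201.8°, groundspeed=179.1 kt

Leg 1: heading 34.7°; drift +12.1° → track 46.8°, groundspeed 130.2 kt
Leg 2: heading 34.4°; drift +12.1° → track 46.5°, groundspeed 130.0 kt
Leg 3: heading 209.9°; drift -8.1° → track 201.8°, groundspeed 179.1 kt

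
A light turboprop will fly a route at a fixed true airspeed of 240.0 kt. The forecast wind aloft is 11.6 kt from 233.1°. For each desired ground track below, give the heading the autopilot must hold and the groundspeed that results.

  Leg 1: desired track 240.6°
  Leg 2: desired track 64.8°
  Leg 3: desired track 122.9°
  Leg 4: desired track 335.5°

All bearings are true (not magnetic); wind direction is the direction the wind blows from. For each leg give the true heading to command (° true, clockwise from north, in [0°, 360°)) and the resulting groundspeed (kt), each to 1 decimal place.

Leg 1: heading=240.2°, groundspeed=228.5 kt
Leg 2: heading=65.4°, groundspeed=251.3 kt
Leg 3: heading=125.5°, groundspeed=243.8 kt
Leg 4: heading=332.8°, groundspeed=242.2 kt

Leg 1: desired track 240.6°; wind correction -0.4° → command heading 240.2°, groundspeed 228.5 kt
Leg 2: desired track 64.8°; wind correction +0.6° → command heading 65.4°, groundspeed 251.3 kt
Leg 3: desired track 122.9°; wind correction +2.6° → command heading 125.5°, groundspeed 243.8 kt
Leg 4: desired track 335.5°; wind correction -2.7° → command heading 332.8°, groundspeed 242.2 kt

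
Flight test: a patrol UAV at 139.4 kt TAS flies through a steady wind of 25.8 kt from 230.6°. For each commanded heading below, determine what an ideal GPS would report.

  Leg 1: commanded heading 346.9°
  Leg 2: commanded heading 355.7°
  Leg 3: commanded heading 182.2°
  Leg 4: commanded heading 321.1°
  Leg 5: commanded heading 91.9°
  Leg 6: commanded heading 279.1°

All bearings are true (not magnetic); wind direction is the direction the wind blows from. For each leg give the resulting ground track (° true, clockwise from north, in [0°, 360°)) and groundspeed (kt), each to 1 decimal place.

Leg 1: track=355.6°, groundspeed=152.6 kt
Leg 2: track=3.5°, groundspeed=155.7 kt
Leg 3: track=173.2°, groundspeed=123.8 kt
Leg 4: track=331.6°, groundspeed=142.0 kt
Leg 5: track=85.8°, groundspeed=159.7 kt
Leg 6: track=288.1°, groundspeed=123.8 kt

Leg 1: heading 346.9°; drift +8.7° → track 355.6°, groundspeed 152.6 kt
Leg 2: heading 355.7°; drift +7.8° → track 3.5°, groundspeed 155.7 kt
Leg 3: heading 182.2°; drift -9.0° → track 173.2°, groundspeed 123.8 kt
Leg 4: heading 321.1°; drift +10.5° → track 331.6°, groundspeed 142.0 kt
Leg 5: heading 91.9°; drift -6.1° → track 85.8°, groundspeed 159.7 kt
Leg 6: heading 279.1°; drift +9.0° → track 288.1°, groundspeed 123.8 kt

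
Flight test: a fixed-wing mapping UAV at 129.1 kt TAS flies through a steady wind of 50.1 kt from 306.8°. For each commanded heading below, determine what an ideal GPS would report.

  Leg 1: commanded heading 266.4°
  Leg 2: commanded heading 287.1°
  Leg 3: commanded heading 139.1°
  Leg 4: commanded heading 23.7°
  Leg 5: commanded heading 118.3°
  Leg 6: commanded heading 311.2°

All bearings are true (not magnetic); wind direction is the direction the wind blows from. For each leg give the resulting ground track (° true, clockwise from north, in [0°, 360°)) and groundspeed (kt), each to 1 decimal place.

Leg 1: track=246.8°, groundspeed=96.6 kt
Leg 2: track=275.5°, groundspeed=83.7 kt
Leg 3: track=135.7°, groundspeed=178.4 kt
Leg 4: track=46.2°, groundspeed=127.5 kt
Leg 5: track=120.7°, groundspeed=178.8 kt
Leg 6: track=314.0°, groundspeed=79.2 kt

Leg 1: heading 266.4°; drift -19.6° → track 246.8°, groundspeed 96.6 kt
Leg 2: heading 287.1°; drift -11.6° → track 275.5°, groundspeed 83.7 kt
Leg 3: heading 139.1°; drift -3.4° → track 135.7°, groundspeed 178.4 kt
Leg 4: heading 23.7°; drift +22.5° → track 46.2°, groundspeed 127.5 kt
Leg 5: heading 118.3°; drift +2.4° → track 120.7°, groundspeed 178.8 kt
Leg 6: heading 311.2°; drift +2.8° → track 314.0°, groundspeed 79.2 kt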